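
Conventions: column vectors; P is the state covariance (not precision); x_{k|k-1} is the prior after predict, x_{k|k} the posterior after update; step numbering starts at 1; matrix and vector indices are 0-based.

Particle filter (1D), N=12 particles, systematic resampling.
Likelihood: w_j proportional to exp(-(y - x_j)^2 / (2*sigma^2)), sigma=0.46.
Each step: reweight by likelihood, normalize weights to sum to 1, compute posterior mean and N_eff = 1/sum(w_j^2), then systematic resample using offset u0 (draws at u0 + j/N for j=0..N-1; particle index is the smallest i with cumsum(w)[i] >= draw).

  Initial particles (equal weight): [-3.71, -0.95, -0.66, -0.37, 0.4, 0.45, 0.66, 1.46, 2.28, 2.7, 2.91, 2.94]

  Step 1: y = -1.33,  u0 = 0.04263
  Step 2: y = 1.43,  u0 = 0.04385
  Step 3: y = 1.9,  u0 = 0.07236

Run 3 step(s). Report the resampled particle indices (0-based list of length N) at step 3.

step 1: w=[0.0000, 0.6066, 0.2954, 0.0967, 0.0007, 0.0005, 0.0001, 0.0000, 0.0000, 0.0000, 0.0000, 0.0000]  mean=-0.8065  Neff=2.1523  idx=[1, 1, 1, 1, 1, 1, 1, 2, 2, 2, 2, 3]
step 2: w=[0.0025, 0.0025, 0.0025, 0.0025, 0.0025, 0.0025, 0.0025, 0.0535, 0.0535, 0.0535, 0.0535, 0.7687]  mean=-0.4422  Neff=1.6603  idx=[7, 9, 10, 11, 11, 11, 11, 11, 11, 11, 11, 11]
step 3: w=[0.0040, 0.0040, 0.0040, 0.1098, 0.1098, 0.1098, 0.1098, 0.1098, 0.1098, 0.1098, 0.1098, 0.1098]  mean=-0.3735  Neff=9.2164  idx=[3, 4, 5, 5, 6, 7, 8, 8, 9, 10, 11, 11]

resampled_idx = [3, 4, 5, 5, 6, 7, 8, 8, 9, 10, 11, 11]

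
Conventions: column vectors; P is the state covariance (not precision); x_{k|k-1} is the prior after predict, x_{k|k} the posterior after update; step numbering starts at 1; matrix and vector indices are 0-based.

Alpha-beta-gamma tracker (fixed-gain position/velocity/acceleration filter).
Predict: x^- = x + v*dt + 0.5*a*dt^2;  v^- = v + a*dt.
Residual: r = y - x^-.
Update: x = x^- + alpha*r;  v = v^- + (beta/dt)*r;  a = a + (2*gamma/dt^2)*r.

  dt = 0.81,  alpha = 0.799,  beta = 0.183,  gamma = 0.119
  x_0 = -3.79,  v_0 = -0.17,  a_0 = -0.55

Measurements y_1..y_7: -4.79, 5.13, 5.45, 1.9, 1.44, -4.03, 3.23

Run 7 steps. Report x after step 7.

x_post = 1.8965

step 1: x_pred=-4.1081  r=-0.6819  x^+=-4.6529  v^+=-0.7696  a^+=-0.7973
step 2: x_pred=-5.5379  r=10.6679  x^+=2.9858  v^+=0.9947  a^+=3.0724
step 3: x_pred=4.7994  r=0.6506  x^+=5.3192  v^+=3.6304  a^+=3.3084
step 4: x_pred=9.3452  r=-7.4452  x^+=3.3965  v^+=4.6281  a^+=0.6077
step 5: x_pred=7.3446  r=-5.9046  x^+=2.6268  v^+=3.7864  a^+=-1.5342
step 6: x_pred=5.1905  r=-9.2205  x^+=-2.1767  v^+=0.4605  a^+=-4.8789
step 7: x_pred=-3.4042  r=6.6342  x^+=1.8965  v^+=-1.9926  a^+=-2.4724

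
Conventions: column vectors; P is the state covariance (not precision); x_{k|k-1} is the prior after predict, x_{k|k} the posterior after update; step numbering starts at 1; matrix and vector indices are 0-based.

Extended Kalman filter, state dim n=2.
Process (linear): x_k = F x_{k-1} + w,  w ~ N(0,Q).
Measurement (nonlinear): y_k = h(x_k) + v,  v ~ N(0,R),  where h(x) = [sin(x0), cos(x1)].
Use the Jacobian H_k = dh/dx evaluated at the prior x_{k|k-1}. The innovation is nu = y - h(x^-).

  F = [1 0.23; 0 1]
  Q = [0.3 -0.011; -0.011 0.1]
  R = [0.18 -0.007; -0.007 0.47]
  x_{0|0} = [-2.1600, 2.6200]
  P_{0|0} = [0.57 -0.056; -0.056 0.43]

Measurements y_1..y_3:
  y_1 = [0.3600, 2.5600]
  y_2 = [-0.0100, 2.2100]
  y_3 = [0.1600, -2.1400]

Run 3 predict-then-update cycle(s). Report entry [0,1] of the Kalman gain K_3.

step 1: x^-=[-1.5574, 2.6200]  P^-=[0.8670 0.0319; 0.0319 0.5300]  H_jac=[0.0134 0.0000; 0.0000 -0.4983]  S=[0.1802 -0.0072; -0.0072 0.6016]  K=[0.0634 -0.0257; -0.0152 -0.4392]  nu=[1.3599, 3.4270]  x^+=[-1.5591, 1.0943]  P^+=[0.8658 0.0251; 0.0251 0.4140]
step 2: x^-=[-1.3074, 1.0943]  P^-=[1.1993 0.1093; 0.1093 0.5140]  H_jac=[0.2604 0.0000; 0.0000 -0.8886]  S=[0.2613 -0.0323; -0.0323 0.8759]  K=[1.1867 -0.0672; 0.0447 -0.5198]  nu=[0.9555, 1.7513]  x^+=[-0.2911, 0.2266]  P^+=[0.8222 0.0449; 0.0449 0.2753]
step 3: x^-=[-0.2389, 0.2266]  P^-=[1.1574 0.0972; 0.0972 0.3753]  H_jac=[0.9716 0.0000; 0.0000 -0.2246]  S=[1.2725 -0.0282; -0.0282 0.4889]  K=[0.8838 0.0063; 0.0705 -0.1684]  nu=[0.3967, -3.1144]  x^+=[0.0919, 0.7789]  P^+=[0.1637 0.0143; 0.0143 0.3545]

K[0,1] = 0.0063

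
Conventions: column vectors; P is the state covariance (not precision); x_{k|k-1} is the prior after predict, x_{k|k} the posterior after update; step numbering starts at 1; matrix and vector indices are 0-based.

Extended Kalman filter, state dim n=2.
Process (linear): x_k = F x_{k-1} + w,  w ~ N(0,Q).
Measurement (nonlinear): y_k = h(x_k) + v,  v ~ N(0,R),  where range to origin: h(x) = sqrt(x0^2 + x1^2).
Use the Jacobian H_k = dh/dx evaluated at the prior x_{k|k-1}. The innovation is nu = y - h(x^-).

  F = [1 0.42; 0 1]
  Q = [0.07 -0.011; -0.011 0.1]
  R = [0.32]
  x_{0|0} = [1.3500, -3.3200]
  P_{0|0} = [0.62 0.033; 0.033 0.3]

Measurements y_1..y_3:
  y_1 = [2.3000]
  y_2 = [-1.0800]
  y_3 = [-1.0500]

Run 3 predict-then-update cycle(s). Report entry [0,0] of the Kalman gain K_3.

K[0,0] = 0.5590

step 1: x^-=[-0.0444, -3.3200]  P^-=[0.7706 0.1480; 0.1480 0.4000]  H_jac=[-0.0134 -0.9999]  S=[0.7240]  K=[-0.2186; -0.5552]  nu=[-1.0203]  x^+=[0.1787, -2.7536]  P^+=[0.7360 0.0601; 0.0601 0.1769]
step 2: x^-=[-0.9778, -2.7536]  P^-=[0.8877 0.1234; 0.1234 0.2769]  H_jac=[-0.3346 -0.9423]  S=[0.7431]  K=[-0.5563; -0.4067]  nu=[-4.0020]  x^+=[1.2484, -1.1261]  P^+=[0.6578 -0.0447; -0.0447 0.1540]
step 3: x^-=[0.7754, -1.1261]  P^-=[0.7174 0.0090; 0.0090 0.2540]  H_jac=[0.5671 -0.8236]  S=[0.7147]  K=[0.5590; -0.2856]  nu=[-2.4172]  x^+=[-0.5758, -0.4358]  P^+=[0.4941 0.1231; 0.1231 0.1957]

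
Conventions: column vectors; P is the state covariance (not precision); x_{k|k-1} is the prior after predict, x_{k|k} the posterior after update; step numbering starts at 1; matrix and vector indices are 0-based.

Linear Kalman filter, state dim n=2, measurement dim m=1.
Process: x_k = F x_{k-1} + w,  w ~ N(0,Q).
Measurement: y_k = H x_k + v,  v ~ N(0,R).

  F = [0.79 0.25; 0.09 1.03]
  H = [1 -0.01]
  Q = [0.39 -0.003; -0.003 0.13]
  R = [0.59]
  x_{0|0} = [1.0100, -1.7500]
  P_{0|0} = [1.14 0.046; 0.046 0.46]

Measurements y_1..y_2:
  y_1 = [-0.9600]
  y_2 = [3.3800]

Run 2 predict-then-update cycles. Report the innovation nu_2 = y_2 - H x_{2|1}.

innov = [4.2458]

step 1: x^-=[0.3604, -1.7116]  P^-=[1.1484 0.2350; 0.2350 0.6358]  S=[1.7338]  K=[0.6610; 0.1319]  nu=[-1.3375]  x^+=[-0.5237, -1.8880]  P^+=[0.3908 0.0839; 0.0839 0.6056]
step 2: x^-=[-0.8857, -1.9917]  P^-=[0.7049 0.2509; 0.2509 0.7912]  S=[1.2900]  K=[0.5445; 0.1883]  nu=[4.2458]  x^+=[1.4261, -1.1921]  P^+=[0.3224 0.1186; 0.1186 0.7455]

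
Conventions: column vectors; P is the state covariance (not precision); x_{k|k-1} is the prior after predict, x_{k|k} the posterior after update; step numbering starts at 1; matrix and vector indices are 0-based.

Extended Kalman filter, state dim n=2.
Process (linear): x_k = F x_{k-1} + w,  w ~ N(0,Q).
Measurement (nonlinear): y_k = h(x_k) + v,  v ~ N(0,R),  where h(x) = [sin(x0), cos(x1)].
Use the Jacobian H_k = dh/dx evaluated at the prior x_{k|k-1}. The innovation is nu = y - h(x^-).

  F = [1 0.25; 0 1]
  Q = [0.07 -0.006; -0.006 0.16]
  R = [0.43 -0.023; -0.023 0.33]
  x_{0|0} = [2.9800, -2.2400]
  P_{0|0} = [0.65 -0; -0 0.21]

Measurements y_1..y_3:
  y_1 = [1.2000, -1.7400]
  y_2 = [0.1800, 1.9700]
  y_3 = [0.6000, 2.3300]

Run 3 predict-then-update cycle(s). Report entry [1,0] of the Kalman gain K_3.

step 1: x^-=[2.4200, -2.2400]  P^-=[0.7331 0.0465; 0.0465 0.3700]  H_jac=[-0.7508 0.0000; 0.0000 0.7843]  S=[0.8432 -0.0504; -0.0504 0.5576]  K=[-0.6524 0.0065; -0.0104 0.5195]  nu=[0.5394, -1.1196]  x^+=[2.0609, -2.8272]  P^+=[0.3738 0.0219; 0.0219 0.2189]
step 2: x^-=[1.3541, -2.8272]  P^-=[0.4684 0.0706; 0.0706 0.3789]  H_jac=[0.2150 0.0000; 0.0000 0.3092]  S=[0.4517 -0.0183; -0.0183 0.3662]  K=[0.2259 0.0709; 0.0467 0.3222]  nu=[-0.7966, 2.9210]  x^+=[1.3811, -1.9232]  P^+=[0.4441 0.0588; 0.0588 0.3404]
step 3: x^-=[0.9003, -1.9232]  P^-=[0.5648 0.1379; 0.1379 0.5004]  H_jac=[0.6213 0.0000; 0.0000 0.9385]  S=[0.6481 0.0574; 0.0574 0.7708]  K=[0.5302 0.1285; 0.0788 0.6035]  nu=[-0.1835, 2.6752]  x^+=[1.1467, -0.3233]  P^+=[0.3621 0.0322; 0.0322 0.2102]

K[1,0] = 0.0788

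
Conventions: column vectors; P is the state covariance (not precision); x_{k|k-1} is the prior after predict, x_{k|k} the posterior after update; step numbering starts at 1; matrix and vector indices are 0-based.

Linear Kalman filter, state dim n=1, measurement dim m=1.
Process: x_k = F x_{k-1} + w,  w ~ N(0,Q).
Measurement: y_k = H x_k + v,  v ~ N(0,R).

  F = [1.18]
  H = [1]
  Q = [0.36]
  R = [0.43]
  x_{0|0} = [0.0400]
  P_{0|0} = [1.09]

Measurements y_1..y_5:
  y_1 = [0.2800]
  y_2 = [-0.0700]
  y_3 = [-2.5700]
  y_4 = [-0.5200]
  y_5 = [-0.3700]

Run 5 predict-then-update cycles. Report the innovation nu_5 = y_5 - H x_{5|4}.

step 1: x^-=[0.0472]  P^-=[1.8777]  S=[2.3077]  K=[0.8137]  nu=[0.2328]  x^+=[0.2366]  P^+=[0.3499]
step 2: x^-=[0.2792]  P^-=[0.8472]  S=[1.2772]  K=[0.6633]  nu=[-0.3492]  x^+=[0.0476]  P^+=[0.2852]
step 3: x^-=[0.0561]  P^-=[0.7571]  S=[1.1871]  K=[0.6378]  nu=[-2.6261]  x^+=[-1.6188]  P^+=[0.2742]
step 4: x^-=[-1.9102]  P^-=[0.7419]  S=[1.1719]  K=[0.6331]  nu=[1.3902]  x^+=[-1.0301]  P^+=[0.2722]
step 5: x^-=[-1.2155]  P^-=[0.7390]  S=[1.1690]  K=[0.6322]  nu=[0.8455]  x^+=[-0.6810]  P^+=[0.2718]

innov = [0.8455]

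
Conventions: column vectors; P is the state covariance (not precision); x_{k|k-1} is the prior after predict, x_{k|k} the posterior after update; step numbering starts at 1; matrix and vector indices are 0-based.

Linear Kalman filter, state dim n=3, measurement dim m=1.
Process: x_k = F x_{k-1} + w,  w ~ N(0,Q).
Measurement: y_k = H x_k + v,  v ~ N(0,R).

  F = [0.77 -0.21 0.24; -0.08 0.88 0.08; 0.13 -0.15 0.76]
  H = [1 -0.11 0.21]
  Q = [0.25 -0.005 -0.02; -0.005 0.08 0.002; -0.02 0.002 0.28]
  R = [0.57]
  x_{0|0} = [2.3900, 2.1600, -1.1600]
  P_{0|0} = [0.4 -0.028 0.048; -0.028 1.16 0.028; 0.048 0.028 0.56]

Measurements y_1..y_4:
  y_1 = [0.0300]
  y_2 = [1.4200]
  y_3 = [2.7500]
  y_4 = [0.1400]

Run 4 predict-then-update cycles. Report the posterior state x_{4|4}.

step 1: x^-=[1.1083, 1.6168, -0.8949]  P^-=[0.5945 -0.2452 0.1868; -0.2452 0.9917 -0.1088; 0.1868 -0.1088 0.6405]  S=[1.3422]  K=[0.4923; -0.2810; 0.2483]  nu=[-0.7125]  x^+=[0.7575, 1.8170, -1.0718]  P^+=[0.2693 -0.0596 0.0228; -0.0596 0.8857 -0.0151; 0.0228 -0.0151 0.5577]
step 2: x^-=[-0.0555, 1.4526, -0.9887]  P^-=[0.5100 -0.2179 0.1621; -0.2179 0.7772 -0.1024; 0.1621 -0.1024 0.6369]  S=[1.2383]  K=[0.4587; -0.2624; 0.2480]  nu=[1.8429]  x^+=[0.7899, 0.9691, -0.5316]  P^+=[0.2495 -0.0689 0.0212; -0.0689 0.6919 -0.0219; 0.0212 -0.0219 0.5607]
step 3: x^-=[0.2771, 0.7471, -0.4467]  P^-=[0.4930 -0.1886 0.1562; -0.1886 0.6274 -0.0820; 0.1562 -0.0820 0.6355]  S=[1.2095]  K=[0.4519; -0.2272; 0.2470]  nu=[2.6489]  x^+=[1.4741, 0.1451, 0.2074]  P^+=[0.2460 -0.0644 0.0212; -0.0644 0.5649 -0.0141; 0.0212 -0.0141 0.5618]
step 4: x^-=[1.1544, 0.0264, 0.3275]  P^-=[0.4832 -0.1603 0.1499; -0.1603 0.5294 -0.0594; 0.1499 -0.0594 0.6313]  S=[1.1885]  K=[0.4479; -0.1944; 0.2432]  nu=[-1.0802]  x^+=[0.6705, 0.2364, 0.0648]  P^+=[0.2448 -0.0568 0.0205; -0.0568 0.4845 -0.0032; 0.0205 -0.0032 0.5610]

x_post = [0.6705, 0.2364, 0.0648]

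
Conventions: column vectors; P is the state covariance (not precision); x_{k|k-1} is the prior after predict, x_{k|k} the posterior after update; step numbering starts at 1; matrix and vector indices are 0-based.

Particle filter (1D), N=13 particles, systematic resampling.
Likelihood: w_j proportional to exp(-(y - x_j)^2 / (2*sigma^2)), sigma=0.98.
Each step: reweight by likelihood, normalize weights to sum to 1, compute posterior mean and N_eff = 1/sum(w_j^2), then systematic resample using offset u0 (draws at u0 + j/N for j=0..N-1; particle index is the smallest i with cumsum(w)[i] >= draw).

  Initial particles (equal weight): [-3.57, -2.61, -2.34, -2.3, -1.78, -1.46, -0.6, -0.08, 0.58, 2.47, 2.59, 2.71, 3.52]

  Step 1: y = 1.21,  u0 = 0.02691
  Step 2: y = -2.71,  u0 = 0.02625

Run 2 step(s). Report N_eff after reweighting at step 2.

step 1: w=[0.0000, 0.0002, 0.0005, 0.0006, 0.0036, 0.0093, 0.0690, 0.1597, 0.3088, 0.1661, 0.1409, 0.1177, 0.0236]  mean=1.2790  Neff=5.3313  idx=[6, 7, 7, 8, 8, 8, 8, 9, 9, 10, 10, 11, 11]
step 2: w=[0.5885, 0.1631, 0.1631, 0.0213, 0.0213, 0.0213, 0.0213, 0.0000, 0.0000, 0.0000, 0.0000, 0.0000, 0.0000]  mean=-0.3296  Neff=2.4918  idx=[0, 0, 0, 0, 0, 0, 0, 0, 1, 1, 2, 2, 4]

N_eff = 2.4918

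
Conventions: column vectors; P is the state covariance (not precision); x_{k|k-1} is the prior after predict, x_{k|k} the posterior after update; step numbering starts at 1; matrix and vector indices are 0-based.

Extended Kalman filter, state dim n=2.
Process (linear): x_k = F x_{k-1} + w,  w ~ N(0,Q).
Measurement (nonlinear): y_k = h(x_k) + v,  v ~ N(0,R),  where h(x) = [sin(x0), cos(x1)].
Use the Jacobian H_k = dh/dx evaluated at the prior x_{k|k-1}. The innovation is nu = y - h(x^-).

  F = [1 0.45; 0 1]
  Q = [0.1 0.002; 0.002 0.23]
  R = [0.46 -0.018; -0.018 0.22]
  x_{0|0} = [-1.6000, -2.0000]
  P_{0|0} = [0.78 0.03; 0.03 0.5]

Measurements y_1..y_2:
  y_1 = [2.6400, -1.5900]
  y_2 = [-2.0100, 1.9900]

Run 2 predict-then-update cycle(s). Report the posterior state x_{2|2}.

step 1: x^-=[-2.5000, -2.0000]  P^-=[1.0083 0.2570; 0.2570 0.7300]  H_jac=[-0.8011 0.0000; 0.0000 0.9093]  S=[1.1071 -0.2052; -0.2052 0.8236]  K=[-0.7098 0.1069; -0.0383 0.7964]  nu=[3.2385, -1.1739]  x^+=[-4.9241, -3.0591]  P^+=[0.4099 0.0399; 0.0399 0.1934]
step 2: x^-=[-6.3007, -3.0591]  P^-=[0.5850 0.1290; 0.1290 0.4234]  H_jac=[0.9998 0.0000; 0.0000 0.0824]  S=[1.0449 -0.0074; -0.0074 0.2229]  K=[0.5603 0.0662; 0.1245 0.1607]  nu=[-1.9925, 2.9866]  x^+=[-7.2193, -2.8272]  P^+=[0.2566 0.0544; 0.0544 0.4018]

x_post = [-7.2193, -2.8272]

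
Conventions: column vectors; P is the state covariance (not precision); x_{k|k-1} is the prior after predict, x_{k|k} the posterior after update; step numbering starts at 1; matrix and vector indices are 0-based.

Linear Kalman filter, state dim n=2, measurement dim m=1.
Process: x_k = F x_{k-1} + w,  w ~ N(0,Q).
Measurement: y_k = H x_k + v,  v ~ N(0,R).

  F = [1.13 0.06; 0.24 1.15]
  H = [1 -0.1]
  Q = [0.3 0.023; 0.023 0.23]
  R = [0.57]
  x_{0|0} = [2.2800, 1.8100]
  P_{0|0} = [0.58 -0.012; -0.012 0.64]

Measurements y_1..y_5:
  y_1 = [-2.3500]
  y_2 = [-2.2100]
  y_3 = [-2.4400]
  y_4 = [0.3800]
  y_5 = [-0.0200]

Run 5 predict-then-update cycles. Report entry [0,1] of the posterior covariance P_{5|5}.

step 1: x^-=[2.6850, 2.6287]  P^-=[1.0413 0.2087; 0.2087 1.1032]  S=[1.5806]  K=[0.6456; 0.0622]  nu=[-4.7721]  x^+=[-0.3959, 2.3317]  P^+=[0.3825 0.1452; 0.1452 1.0971]
step 2: x^-=[-0.3074, 2.5864]  P^-=[0.8121 0.3932; 0.3932 1.7830]  S=[1.3213]  K=[0.5849; 0.1626]  nu=[-1.6439]  x^+=[-1.2689, 2.3191]  P^+=[0.3601 0.2675; 0.2675 1.7481]
step 3: x^-=[-1.2947, 2.3624]  P^-=[0.8024 0.5928; 0.5928 2.7103]  S=[1.2810]  K=[0.5801; 0.2512]  nu=[-0.9091]  x^+=[-1.8221, 2.1341]  P^+=[0.3713 0.4061; 0.4061 2.6294]
step 4: x^-=[-1.9309, 2.0169]  P^-=[0.8386 0.8387; 0.8387 3.9530]  S=[1.2804]  K=[0.5895; 0.3463]  nu=[2.5126]  x^+=[-0.4498, 2.8870]  P^+=[0.3937 0.5773; 0.5773 3.7994]
step 5: x^-=[-0.3351, 3.2121]  P^-=[0.8947 1.1505; 1.1505 5.5961]  S=[1.2906]  K=[0.6041; 0.4579]  nu=[0.6363]  x^+=[0.0493, 3.5034]  P^+=[0.4237 0.7935; 0.7935 5.3256]

P_post[0,1] = 0.7935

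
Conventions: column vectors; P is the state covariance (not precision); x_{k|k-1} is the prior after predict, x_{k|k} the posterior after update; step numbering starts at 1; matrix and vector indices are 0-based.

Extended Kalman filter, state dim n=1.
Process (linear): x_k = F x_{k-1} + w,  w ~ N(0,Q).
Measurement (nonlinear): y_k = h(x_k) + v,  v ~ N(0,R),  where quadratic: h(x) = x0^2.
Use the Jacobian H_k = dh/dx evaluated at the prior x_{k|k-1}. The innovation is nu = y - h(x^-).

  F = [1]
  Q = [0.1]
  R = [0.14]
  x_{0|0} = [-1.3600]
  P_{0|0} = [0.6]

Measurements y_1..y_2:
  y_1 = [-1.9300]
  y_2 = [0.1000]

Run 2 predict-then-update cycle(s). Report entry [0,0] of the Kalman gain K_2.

K[0,0] = -0.0119

step 1: x^-=[-1.3600]  P^-=[0.7000]  H_jac=[-2.7200]  S=[5.3189]  K=[-0.3580]  nu=[-3.7796]  x^+=[-0.0070]  P^+=[0.0184]
step 2: x^-=[-0.0070]  P^-=[0.1184]  H_jac=[-0.0140]  S=[0.1400]  K=[-0.0119]  nu=[0.1000]  x^+=[-0.0082]  P^+=[0.1184]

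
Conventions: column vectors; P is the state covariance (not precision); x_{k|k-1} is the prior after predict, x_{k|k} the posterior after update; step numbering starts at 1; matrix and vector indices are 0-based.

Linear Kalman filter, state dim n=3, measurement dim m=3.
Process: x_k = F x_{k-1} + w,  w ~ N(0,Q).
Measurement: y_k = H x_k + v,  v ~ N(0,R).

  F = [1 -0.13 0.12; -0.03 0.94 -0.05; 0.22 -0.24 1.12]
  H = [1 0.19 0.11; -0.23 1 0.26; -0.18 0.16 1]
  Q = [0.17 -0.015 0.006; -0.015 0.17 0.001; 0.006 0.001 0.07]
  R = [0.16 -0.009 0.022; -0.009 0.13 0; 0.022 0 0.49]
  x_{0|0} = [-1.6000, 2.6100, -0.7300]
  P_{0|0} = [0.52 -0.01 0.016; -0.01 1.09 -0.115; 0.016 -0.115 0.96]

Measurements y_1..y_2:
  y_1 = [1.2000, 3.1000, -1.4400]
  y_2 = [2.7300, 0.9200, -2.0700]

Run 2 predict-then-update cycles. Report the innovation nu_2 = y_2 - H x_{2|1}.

innov = [2.8482, -1.8661, -0.0786]

step 1: x^-=[-2.0269, 2.5379, -1.7960]  P^-=[0.7323 -0.1936 0.3245; -0.1936 1.1474 -0.4274; 0.3245 -0.4274 1.4329]  S=[0.9310 -0.0955 0.2877; -0.0955 1.2410 0.0934; 0.2877 0.0934 1.7336]  K=[0.7771 -0.1619 -0.0269; 0.1262 0.8949 -0.1897; 0.1903 -0.1446 0.7296]  nu=[2.9423, 0.5629, -0.4149]  x^+=[0.1796, 3.4916, -1.6201]  P^+=[0.1235 -0.0067 0.0272; -0.0067 0.1434 -0.1143; 0.0272 -0.1143 0.3849]
step 2: x^-=[-0.4687, 3.3577, -2.6130]  P^-=[0.3133 -0.0600 0.1423; -0.0600 0.3090 -0.1781; 0.1423 -0.1781 0.6426]  S=[0.4933 -0.0563 0.1406; -0.0563 0.4169 0.0176; 0.1406 0.0176 1.0459]  K=[0.6302 -0.1424 -0.0094; 0.0734 0.6786 -0.1340; 0.1983 -0.1008 0.5377]  nu=[2.8482, -1.8661, -0.0786]  x^+=[1.5926, 2.3109, -1.9022]  P^+=[0.1004 -0.0086 0.0287; -0.0086 0.1071 -0.0827; 0.0287 -0.0827 0.2862]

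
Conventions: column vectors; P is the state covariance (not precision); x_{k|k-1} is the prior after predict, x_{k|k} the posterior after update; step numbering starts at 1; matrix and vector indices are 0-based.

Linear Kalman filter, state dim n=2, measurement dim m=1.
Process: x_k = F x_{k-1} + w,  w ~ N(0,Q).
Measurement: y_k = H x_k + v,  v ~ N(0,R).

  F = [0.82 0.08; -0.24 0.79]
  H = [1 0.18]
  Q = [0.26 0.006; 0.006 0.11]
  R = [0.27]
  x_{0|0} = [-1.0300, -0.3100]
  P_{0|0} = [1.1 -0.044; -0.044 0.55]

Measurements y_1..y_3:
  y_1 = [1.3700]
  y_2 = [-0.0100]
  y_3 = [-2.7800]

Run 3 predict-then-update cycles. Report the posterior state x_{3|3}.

x_post = [-1.4314, -0.5280]

step 1: x^-=[-0.8694, 0.0023]  P^-=[0.9974 -0.2034; -0.2034 0.5333]  S=[1.2114]  K=[0.7931; -0.0886]  nu=[2.2390]  x^+=[0.9063, -0.1962]  P^+=[0.2354 -0.1182; -0.1182 0.5238]
step 2: x^-=[0.7275, -0.3725]  P^-=[0.4061 -0.0815; -0.0815 0.4953]  S=[0.6628]  K=[0.5906; 0.0115]  nu=[-0.6704]  x^+=[0.3315, -0.3802]  P^+=[0.1749 -0.0860; -0.0860 0.4952]
step 3: x^-=[0.2414, -0.3799]  P^-=[0.3695 -0.0512; -0.0512 0.4617]  S=[0.6360]  K=[0.5665; 0.0502]  nu=[-2.9531]  x^+=[-1.4314, -0.5280]  P^+=[0.1654 -0.0693; -0.0693 0.4601]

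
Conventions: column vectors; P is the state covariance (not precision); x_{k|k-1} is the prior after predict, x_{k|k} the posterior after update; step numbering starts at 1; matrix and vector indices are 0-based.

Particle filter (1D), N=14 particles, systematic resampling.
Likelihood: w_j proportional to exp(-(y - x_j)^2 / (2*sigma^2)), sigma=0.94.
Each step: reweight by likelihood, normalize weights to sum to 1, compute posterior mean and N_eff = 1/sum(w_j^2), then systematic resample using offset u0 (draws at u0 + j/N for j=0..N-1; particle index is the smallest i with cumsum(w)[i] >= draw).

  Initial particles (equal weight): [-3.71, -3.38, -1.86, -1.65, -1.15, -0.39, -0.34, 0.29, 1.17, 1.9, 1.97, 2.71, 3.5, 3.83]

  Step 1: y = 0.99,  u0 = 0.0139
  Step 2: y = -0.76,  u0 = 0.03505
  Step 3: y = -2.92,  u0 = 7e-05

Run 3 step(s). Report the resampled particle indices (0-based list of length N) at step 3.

step 1: w=[0.0000, 0.0000, 0.0025, 0.0049, 0.0188, 0.0854, 0.0922, 0.1902, 0.2464, 0.1571, 0.1457, 0.0470, 0.0071, 0.0026]  mean=0.9923  Neff=6.2017  idx=[4, 5, 6, 7, 7, 7, 8, 8, 8, 9, 9, 10, 10, 10]
step 2: w=[0.1911, 0.1928, 0.1885, 0.1116, 0.1116, 0.1116, 0.0253, 0.0253, 0.0253, 0.0038, 0.0038, 0.0031, 0.0031, 0.0031]  mean=-0.1405  Neff=6.7304  idx=[0, 0, 0, 1, 1, 2, 2, 2, 3, 3, 4, 5, 5, 8]
step 3: w=[0.2625, 0.2625, 0.2625, 0.0413, 0.0413, 0.0357, 0.0357, 0.0357, 0.0045, 0.0045, 0.0045, 0.0045, 0.0045, 0.0001]  mean=-0.9674  Neff=4.6729  idx=[0, 0, 0, 0, 1, 1, 1, 1, 2, 2, 2, 2, 4, 6]

resampled_idx = [0, 0, 0, 0, 1, 1, 1, 1, 2, 2, 2, 2, 4, 6]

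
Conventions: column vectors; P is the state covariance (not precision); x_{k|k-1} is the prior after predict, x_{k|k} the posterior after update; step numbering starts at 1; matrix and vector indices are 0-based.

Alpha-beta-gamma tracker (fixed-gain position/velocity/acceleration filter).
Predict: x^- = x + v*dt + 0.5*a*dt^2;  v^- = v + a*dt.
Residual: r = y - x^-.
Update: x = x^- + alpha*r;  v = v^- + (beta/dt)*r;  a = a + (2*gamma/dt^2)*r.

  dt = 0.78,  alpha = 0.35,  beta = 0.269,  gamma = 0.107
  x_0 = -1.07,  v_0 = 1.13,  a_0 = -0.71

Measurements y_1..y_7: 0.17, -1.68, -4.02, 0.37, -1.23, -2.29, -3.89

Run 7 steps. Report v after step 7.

step 1: x_pred=-0.4046  r=0.5746  x^+=-0.2035  v^+=0.7744  a^+=-0.5079
step 2: x_pred=0.2460  r=-1.9260  x^+=-0.4281  v^+=-0.2860  a^+=-1.1854
step 3: x_pred=-1.0118  r=-3.0082  x^+=-2.0647  v^+=-2.2481  a^+=-2.2435
step 4: x_pred=-4.5006  r=4.8706  x^+=-2.7959  v^+=-2.3182  a^+=-0.5303
step 5: x_pred=-4.7654  r=3.5354  x^+=-3.5280  v^+=-1.5126  a^+=0.7133
step 6: x_pred=-4.4909  r=2.2009  x^+=-3.7206  v^+=-0.1972  a^+=1.4874
step 7: x_pred=-3.4219  r=-0.4681  x^+=-3.5857  v^+=0.8015  a^+=1.3228

v_post = 0.8015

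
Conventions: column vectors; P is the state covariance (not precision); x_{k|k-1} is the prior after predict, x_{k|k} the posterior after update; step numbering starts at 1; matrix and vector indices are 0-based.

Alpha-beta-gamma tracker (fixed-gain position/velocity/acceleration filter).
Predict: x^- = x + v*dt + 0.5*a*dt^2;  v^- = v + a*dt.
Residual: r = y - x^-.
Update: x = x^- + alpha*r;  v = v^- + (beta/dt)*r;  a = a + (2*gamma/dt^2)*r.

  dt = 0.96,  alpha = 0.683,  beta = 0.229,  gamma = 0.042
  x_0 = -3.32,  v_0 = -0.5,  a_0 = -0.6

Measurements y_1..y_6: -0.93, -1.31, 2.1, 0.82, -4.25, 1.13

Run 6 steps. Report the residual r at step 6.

step 1: x_pred=-4.0765  r=3.1465  x^+=-1.9274  v^+=-0.3254  a^+=-0.3132
step 2: x_pred=-2.3842  r=1.0742  x^+=-1.6505  v^+=-0.3699  a^+=-0.2153
step 3: x_pred=-2.1048  r=4.2048  x^+=0.7671  v^+=0.4265  a^+=0.1679
step 4: x_pred=1.2539  r=-0.4339  x^+=0.9575  v^+=0.4842  a^+=0.1284
step 5: x_pred=1.4815  r=-5.7315  x^+=-2.4331  v^+=-0.7598  a^+=-0.3940
step 6: x_pred=-3.3440  r=4.4740  x^+=-0.2883  v^+=-0.0708  a^+=0.0138

resid = 4.4740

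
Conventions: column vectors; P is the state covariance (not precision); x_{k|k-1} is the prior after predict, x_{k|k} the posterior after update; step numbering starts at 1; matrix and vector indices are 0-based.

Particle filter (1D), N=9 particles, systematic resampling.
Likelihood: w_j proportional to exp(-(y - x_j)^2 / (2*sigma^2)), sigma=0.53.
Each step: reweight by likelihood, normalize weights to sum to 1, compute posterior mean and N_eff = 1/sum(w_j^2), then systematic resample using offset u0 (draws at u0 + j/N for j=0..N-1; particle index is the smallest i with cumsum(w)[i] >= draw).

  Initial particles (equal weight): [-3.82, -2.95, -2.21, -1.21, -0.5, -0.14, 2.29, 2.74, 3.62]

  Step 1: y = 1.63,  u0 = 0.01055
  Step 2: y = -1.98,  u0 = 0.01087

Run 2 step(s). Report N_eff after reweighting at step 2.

step 1: w=[0.0000, 0.0000, 0.0000, 0.0000, 0.0005, 0.0066, 0.7981, 0.1933, 0.0015]  mean=2.3616  Neff=1.4830  idx=[6, 6, 6, 6, 6, 6, 6, 6, 7]
step 2: w=[0.1250, 0.1250, 0.1250, 0.1250, 0.1250, 0.1250, 0.1250, 0.1250, 0.0001]  mean=2.2900  Neff=8.0015  idx=[0, 0, 1, 2, 3, 4, 5, 6, 7]

N_eff = 8.0015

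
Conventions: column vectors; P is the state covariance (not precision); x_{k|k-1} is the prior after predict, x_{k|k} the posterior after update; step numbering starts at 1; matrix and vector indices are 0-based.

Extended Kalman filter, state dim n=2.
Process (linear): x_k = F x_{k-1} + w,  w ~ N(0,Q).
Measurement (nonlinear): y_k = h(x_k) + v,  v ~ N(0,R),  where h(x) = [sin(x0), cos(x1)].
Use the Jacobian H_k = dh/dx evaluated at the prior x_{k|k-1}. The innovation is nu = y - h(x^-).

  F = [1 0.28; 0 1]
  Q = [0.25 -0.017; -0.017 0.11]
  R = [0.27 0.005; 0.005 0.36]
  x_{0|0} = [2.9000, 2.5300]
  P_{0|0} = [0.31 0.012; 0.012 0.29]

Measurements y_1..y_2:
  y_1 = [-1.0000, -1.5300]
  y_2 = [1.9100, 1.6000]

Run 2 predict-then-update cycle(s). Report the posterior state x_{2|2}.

step 1: x^-=[3.6084, 2.5300]  P^-=[0.5895 0.0762; 0.0762 0.4000]  H_jac=[-0.8930 0.0000; 0.0000 -0.5742]  S=[0.7401 0.0441; 0.0441 0.4919]  K=[-0.7098 -0.0254; -0.0645 -0.4612]  nu=[-0.5500, -0.7113]  x^+=[4.0168, 2.8935]  P^+=[0.2147 0.0221; 0.0221 0.2897]
step 2: x^-=[4.8269, 2.8935]  P^-=[0.4998 0.0862; 0.0862 0.3997]  H_jac=[0.1143 0.0000; 0.0000 -0.2456]  S=[0.2765 0.0026; 0.0026 0.3841]  K=[0.2071 -0.0565; 0.0380 -0.2558]  nu=[2.9034, 2.5694]  x^+=[5.2832, 2.3466]  P^+=[0.4868 0.0786; 0.0786 0.3742]

x_post = [5.2832, 2.3466]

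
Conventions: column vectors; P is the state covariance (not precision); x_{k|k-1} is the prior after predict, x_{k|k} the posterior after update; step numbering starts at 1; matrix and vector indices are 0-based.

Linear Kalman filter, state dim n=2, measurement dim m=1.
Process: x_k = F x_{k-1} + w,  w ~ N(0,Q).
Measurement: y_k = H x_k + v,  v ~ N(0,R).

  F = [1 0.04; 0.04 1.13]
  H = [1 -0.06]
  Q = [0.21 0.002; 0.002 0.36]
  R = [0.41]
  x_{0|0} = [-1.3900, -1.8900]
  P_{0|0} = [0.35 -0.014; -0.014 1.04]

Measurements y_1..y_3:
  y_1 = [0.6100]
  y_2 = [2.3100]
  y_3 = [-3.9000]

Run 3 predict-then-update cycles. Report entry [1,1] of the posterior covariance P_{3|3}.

step 1: x^-=[-1.4656, -2.1913]  P^-=[0.5605 0.0472; 0.0472 1.6873]  S=[0.9710]  K=[0.5744; -0.0557]  nu=[1.9441]  x^+=[-0.3489, -2.2996]  P^+=[0.2402 0.0782; 0.0782 1.6843]
step 2: x^-=[-0.4409, -2.6125]  P^-=[0.4591 0.1763; 0.1763 2.5181]  S=[0.8571]  K=[0.5234; 0.0294]  nu=[2.5941]  x^+=[0.9168, -2.5363]  P^+=[0.2244 0.1631; 0.1631 2.5173]
step 3: x^-=[0.8154, -2.8293]  P^-=[0.4514 0.3093; 0.3093 3.5895]  S=[0.8373]  K=[0.5170; 0.1122]  nu=[-4.8852]  x^+=[-1.7104, -3.3774]  P^+=[0.2276 0.2607; 0.2607 3.5790]

P_post[1,1] = 3.5790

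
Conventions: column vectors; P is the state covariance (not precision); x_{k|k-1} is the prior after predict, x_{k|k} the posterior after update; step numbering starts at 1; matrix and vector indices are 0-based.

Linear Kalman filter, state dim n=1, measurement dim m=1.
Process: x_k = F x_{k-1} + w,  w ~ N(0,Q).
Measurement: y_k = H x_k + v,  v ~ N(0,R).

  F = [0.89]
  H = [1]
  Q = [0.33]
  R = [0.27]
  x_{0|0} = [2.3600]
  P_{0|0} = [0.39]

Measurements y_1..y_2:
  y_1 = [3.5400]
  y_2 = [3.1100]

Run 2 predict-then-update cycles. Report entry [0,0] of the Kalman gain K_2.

K[0,0] = 0.6402

step 1: x^-=[2.1004]  P^-=[0.6389]  S=[0.9089]  K=[0.7029]  nu=[1.4396]  x^+=[3.1124]  P^+=[0.1898]
step 2: x^-=[2.7700]  P^-=[0.4803]  S=[0.7503]  K=[0.6402]  nu=[0.3400]  x^+=[2.9877]  P^+=[0.1728]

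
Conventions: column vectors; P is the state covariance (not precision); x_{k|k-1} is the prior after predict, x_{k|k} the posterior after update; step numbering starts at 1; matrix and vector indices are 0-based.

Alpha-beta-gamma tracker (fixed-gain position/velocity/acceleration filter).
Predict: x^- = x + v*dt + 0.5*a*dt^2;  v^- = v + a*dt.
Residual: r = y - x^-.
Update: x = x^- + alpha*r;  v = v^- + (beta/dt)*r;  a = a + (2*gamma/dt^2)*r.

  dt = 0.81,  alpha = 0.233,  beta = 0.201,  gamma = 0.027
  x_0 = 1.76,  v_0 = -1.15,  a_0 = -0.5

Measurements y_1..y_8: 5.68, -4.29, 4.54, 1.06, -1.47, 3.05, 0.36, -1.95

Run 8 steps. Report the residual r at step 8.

step 1: x_pred=0.6645  r=5.0155  x^+=1.8331  v^+=-0.3104  a^+=-0.0872
step 2: x_pred=1.5531  r=-5.8431  x^+=0.1916  v^+=-1.8310  a^+=-0.5681
step 3: x_pred=-1.4778  r=6.0178  x^+=-0.0757  v^+=-0.7978  a^+=-0.0728
step 4: x_pred=-0.7458  r=1.8058  x^+=-0.3251  v^+=-0.4087  a^+=0.0758
step 5: x_pred=-0.6312  r=-0.8388  x^+=-0.8267  v^+=-0.5554  a^+=0.0068
step 6: x_pred=-1.2743  r=4.3243  x^+=-0.2668  v^+=0.5231  a^+=0.3627
step 7: x_pred=0.2759  r=0.0841  x^+=0.2955  v^+=0.8378  a^+=0.3696
step 8: x_pred=1.0954  r=-3.0454  x^+=0.3858  v^+=0.3815  a^+=0.1190

resid = -3.0454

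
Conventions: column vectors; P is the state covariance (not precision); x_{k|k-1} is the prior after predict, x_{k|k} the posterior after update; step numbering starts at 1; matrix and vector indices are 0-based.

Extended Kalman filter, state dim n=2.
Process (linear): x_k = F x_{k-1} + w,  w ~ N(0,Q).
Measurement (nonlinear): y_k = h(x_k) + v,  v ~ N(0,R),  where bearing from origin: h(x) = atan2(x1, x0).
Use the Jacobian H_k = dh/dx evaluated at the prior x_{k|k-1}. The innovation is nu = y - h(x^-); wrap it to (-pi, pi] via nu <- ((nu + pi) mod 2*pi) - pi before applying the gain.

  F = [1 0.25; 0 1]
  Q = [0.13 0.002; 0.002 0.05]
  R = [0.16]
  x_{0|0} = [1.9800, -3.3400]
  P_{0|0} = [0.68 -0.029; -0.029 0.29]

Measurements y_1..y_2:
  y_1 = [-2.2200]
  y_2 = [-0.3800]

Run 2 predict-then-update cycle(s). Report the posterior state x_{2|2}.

step 1: x^-=[1.1450, -3.3400]  P^-=[0.8136 0.0455; 0.0455 0.3400]  H_jac=[0.2679 0.0918]  S=[0.2235]  K=[0.9940; 0.1943]  nu=[-0.9795]  x^+=[0.1714, -3.5303]  P^+=[0.5928 0.0023; 0.0023 0.3316]
step 2: x^-=[-0.7111, -3.5303]  P^-=[0.7447 0.0872; 0.0872 0.3816]  H_jac=[0.2722 -0.0548]  S=[0.2137]  K=[0.9261; 0.0132]  nu=[1.3896]  x^+=[0.5758, -3.5119]  P^+=[0.5614 0.0846; 0.0846 0.3815]

x_post = [0.5758, -3.5119]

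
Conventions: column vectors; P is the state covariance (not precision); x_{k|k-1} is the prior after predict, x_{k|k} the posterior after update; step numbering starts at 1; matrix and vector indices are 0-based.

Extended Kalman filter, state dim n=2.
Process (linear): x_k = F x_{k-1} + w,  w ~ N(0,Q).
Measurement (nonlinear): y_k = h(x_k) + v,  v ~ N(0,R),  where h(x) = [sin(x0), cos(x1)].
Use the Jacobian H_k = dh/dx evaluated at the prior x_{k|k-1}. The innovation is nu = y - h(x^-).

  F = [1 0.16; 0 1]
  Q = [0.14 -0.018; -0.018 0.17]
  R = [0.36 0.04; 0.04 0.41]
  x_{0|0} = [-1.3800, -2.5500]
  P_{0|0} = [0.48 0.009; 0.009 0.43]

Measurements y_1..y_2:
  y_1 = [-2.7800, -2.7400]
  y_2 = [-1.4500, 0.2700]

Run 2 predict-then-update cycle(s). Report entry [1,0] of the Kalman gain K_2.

step 1: x^-=[-1.7880, -2.5500]  P^-=[0.6339 0.0598; 0.0598 0.6000]  H_jac=[-0.2155 0.0000; 0.0000 0.5577]  S=[0.3894 0.0328; 0.0328 0.5966]  K=[-0.3571 0.0755; -0.0807 0.5653]  nu=[-1.8035, -1.9099]  x^+=[-1.2882, -3.4841]  P^+=[0.5826 0.0299; 0.0299 0.4098]
step 2: x^-=[-1.8456, -3.4841]  P^-=[0.7426 0.0775; 0.0775 0.5798]  H_jac=[-0.2714 0.0000; 0.0000 -0.3359]  S=[0.4147 0.0471; 0.0471 0.4754]  K=[-0.4853 -0.0067; -0.0043 -0.4092]  nu=[-0.4875, 1.2119]  x^+=[-1.6172, -3.9779]  P^+=[0.6447 0.0660; 0.0660 0.5000]

K[1,0] = -0.0043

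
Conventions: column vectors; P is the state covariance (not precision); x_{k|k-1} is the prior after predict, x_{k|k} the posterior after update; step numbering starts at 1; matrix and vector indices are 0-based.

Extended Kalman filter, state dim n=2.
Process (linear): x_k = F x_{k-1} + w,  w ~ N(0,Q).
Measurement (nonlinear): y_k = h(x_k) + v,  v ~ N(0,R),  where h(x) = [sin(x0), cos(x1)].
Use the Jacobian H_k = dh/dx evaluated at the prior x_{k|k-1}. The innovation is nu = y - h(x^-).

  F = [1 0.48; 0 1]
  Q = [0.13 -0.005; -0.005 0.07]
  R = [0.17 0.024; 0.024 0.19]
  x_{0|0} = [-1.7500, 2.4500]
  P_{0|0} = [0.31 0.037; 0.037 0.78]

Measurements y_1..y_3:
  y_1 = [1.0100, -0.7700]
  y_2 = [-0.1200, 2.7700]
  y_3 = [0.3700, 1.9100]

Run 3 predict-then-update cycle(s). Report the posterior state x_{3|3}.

x_post = [2.7543, 0.3690]

step 1: x^-=[-0.5740, 2.4500]  P^-=[0.6552 0.4064; 0.4064 0.8500]  H_jac=[0.8397 0.0000; 0.0000 -0.6378]  S=[0.6320 -0.1936; -0.1936 0.5357]  K=[0.8123 -0.1902; 0.2586 -0.9184]  nu=[1.5530, 0.0002]  x^+=[0.6874, 2.8513]  P^+=[0.1590 0.0261; 0.0261 0.2639]
step 2: x^-=[2.0560, 2.8513]  P^-=[0.3749 0.1478; 0.1478 0.3339]  H_jac=[-0.4664 0.0000; 0.0000 -0.2862]  S=[0.2516 0.0437; 0.0437 0.2174]  K=[-0.6852 -0.0567; -0.2047 -0.3985]  nu=[-1.0046, 3.7282]  x^+=[2.5329, 1.5713]  P^+=[0.2527 0.0951; 0.0951 0.2817]
step 3: x^-=[3.2871, 1.5713]  P^-=[0.5389 0.2253; 0.2253 0.3517]  H_jac=[-0.9894 0.0000; 0.0000 -1.0000]  S=[0.6975 0.2469; 0.2469 0.5417]  K=[-0.7359 -0.0805; -0.1070 -0.6005]  nu=[0.5150, 1.9105]  x^+=[2.7543, 0.3690]  P^+=[0.1284 0.0330; 0.0330 0.1167]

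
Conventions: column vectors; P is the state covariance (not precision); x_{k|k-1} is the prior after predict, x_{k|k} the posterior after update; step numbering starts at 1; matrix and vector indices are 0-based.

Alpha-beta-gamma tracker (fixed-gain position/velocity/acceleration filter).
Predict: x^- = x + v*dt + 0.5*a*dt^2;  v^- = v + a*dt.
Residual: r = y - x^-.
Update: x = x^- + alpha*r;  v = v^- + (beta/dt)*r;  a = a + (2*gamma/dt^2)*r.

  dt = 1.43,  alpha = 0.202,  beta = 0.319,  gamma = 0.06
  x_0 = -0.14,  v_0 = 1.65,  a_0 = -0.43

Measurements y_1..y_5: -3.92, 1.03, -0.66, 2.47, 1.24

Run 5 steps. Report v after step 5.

v_post = 0.3040

step 1: x_pred=1.7798  r=-5.6998  x^+=0.6285  v^+=-0.2364  a^+=-0.7645
step 2: x_pred=-0.4912  r=1.5212  x^+=-0.1839  v^+=-0.9903  a^+=-0.6752
step 3: x_pred=-2.2904  r=1.6304  x^+=-1.9610  v^+=-1.5921  a^+=-0.5795
step 4: x_pred=-4.8303  r=7.3003  x^+=-3.3557  v^+=-0.7923  a^+=-0.1511
step 5: x_pred=-4.6432  r=5.8832  x^+=-3.4548  v^+=0.3040  a^+=0.1941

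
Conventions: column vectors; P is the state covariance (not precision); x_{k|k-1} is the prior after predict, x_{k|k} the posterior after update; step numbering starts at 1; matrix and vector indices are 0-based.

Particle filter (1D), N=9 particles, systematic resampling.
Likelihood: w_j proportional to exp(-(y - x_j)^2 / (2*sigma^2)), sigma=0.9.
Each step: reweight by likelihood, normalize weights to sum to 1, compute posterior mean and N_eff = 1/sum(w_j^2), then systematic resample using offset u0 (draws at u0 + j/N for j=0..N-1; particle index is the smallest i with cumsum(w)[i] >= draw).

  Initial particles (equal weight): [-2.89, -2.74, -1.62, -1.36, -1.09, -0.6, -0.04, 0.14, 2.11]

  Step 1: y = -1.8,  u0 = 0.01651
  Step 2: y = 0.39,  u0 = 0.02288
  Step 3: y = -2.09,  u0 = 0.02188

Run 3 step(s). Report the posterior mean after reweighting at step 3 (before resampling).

step 1: w=[0.1113, 0.1343, 0.2271, 0.2056, 0.1697, 0.0952, 0.0342, 0.0227, 0.0000]  mean=-1.5771  Neff=6.1063  idx=[0, 1, 1, 2, 2, 3, 4, 4, 5]
step 2: w=[0.0009, 0.0017, 0.0017, 0.0596, 0.0596, 0.1090, 0.1867, 0.1867, 0.3941]  mean=-0.9968  Neff=4.0984  idx=[3, 5, 6, 6, 7, 7, 8, 8, 8]
step 3: w=[0.1934, 0.1595, 0.1196, 0.1196, 0.1196, 0.1196, 0.0563, 0.0563, 0.0563]  mean=-1.1528  Neff=7.7207  idx=[0, 0, 1, 2, 2, 3, 4, 5, 7]

post_mean = -1.1528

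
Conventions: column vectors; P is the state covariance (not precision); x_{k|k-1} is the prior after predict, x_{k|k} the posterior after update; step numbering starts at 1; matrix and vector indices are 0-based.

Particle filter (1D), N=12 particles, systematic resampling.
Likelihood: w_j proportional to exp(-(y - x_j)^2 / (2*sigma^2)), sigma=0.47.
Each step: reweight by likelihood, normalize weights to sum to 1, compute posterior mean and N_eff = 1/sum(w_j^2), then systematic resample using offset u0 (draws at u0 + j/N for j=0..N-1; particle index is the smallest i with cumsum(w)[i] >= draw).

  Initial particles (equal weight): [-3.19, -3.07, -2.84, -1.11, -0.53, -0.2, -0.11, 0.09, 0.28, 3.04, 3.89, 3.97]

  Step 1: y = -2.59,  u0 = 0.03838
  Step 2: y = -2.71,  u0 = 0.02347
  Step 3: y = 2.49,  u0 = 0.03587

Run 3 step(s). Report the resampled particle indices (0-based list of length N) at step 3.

resampled_idx = [6, 6, 7, 7, 8, 8, 9, 9, 10, 10, 11, 11]

step 1: w=[0.2316, 0.3106, 0.4541, 0.0037, 0.0000, 0.0000, 0.0000, 0.0000, 0.0000, 0.0000, 0.0000, 0.0000]  mean=-2.9860  Neff=2.8064  idx=[0, 0, 0, 1, 1, 1, 1, 2, 2, 2, 2, 2]
step 2: w=[0.0620, 0.0620, 0.0620, 0.0779, 0.0779, 0.0779, 0.0779, 0.1005, 0.1005, 0.1005, 0.1005, 0.1005]  mean=-2.9767  Neff=11.5883  idx=[0, 1, 3, 4, 5, 6, 7, 8, 8, 9, 10, 11]
step 3: w=[0.0000, 0.0000, 0.0006, 0.0006, 0.0006, 0.0006, 0.1663, 0.1663, 0.1663, 0.1663, 0.1663, 0.1663]  mean=-2.8405  Neff=6.0282  idx=[6, 6, 7, 7, 8, 8, 9, 9, 10, 10, 11, 11]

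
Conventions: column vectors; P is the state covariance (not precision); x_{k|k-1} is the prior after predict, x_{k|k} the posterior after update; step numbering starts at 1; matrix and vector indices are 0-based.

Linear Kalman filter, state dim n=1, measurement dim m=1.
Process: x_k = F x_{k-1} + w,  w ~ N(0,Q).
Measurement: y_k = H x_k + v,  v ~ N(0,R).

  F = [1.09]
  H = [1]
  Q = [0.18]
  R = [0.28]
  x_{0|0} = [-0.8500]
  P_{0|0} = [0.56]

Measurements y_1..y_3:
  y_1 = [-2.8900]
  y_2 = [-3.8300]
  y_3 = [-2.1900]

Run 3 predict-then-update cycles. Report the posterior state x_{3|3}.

step 1: x^-=[-0.9265]  P^-=[0.8453]  S=[1.1253]  K=[0.7512]  nu=[-1.9635]  x^+=[-2.4015]  P^+=[0.2103]
step 2: x^-=[-2.6176]  P^-=[0.4299]  S=[0.7099]  K=[0.6056]  nu=[-1.2124]  x^+=[-3.3518]  P^+=[0.1696]
step 3: x^-=[-3.6535]  P^-=[0.3815]  S=[0.6615]  K=[0.5767]  nu=[1.4635]  x^+=[-2.8095]  P^+=[0.1615]

x_post = [-2.8095]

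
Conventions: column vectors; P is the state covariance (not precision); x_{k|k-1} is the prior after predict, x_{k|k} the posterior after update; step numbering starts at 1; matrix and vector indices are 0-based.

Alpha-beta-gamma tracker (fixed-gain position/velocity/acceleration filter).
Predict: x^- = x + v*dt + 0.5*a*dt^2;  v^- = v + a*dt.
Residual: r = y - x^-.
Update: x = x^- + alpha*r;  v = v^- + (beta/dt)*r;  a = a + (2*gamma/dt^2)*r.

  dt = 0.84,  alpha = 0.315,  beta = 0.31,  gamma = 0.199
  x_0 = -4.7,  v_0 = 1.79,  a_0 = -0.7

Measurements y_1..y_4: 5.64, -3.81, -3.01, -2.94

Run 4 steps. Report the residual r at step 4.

step 1: x_pred=-3.4434  r=9.0834  x^+=-0.5821  v^+=4.5542  a^+=4.4236
step 2: x_pred=4.8040  r=-8.6140  x^+=2.0906  v^+=5.0910  a^+=-0.4353
step 3: x_pred=6.2135  r=-9.2235  x^+=3.3081  v^+=1.3214  a^+=-5.6379
step 4: x_pred=2.4291  r=-5.3691  x^+=0.7378  v^+=-5.3958  a^+=-8.6663

resid = -5.3691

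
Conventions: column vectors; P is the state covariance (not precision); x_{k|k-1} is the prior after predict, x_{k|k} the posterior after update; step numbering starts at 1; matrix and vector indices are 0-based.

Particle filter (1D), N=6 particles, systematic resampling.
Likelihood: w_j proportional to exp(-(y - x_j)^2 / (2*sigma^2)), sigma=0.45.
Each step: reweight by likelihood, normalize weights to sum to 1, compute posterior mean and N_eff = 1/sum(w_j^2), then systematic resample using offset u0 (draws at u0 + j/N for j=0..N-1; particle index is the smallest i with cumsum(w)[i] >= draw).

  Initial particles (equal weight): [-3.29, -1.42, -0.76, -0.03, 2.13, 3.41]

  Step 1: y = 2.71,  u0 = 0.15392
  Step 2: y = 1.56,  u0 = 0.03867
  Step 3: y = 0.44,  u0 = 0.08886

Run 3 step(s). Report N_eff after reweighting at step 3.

N_eff = 6.0000

step 1: w=[0.0000, 0.0000, 0.0000, 0.0000, 0.5937, 0.4063]  mean=2.6501  Neff=1.9322  idx=[4, 4, 4, 5, 5, 5]
step 2: w=[0.3332, 0.3332, 0.3332, 0.0002, 0.0002, 0.0002]  mean=2.1306  Neff=3.0029  idx=[0, 0, 1, 1, 2, 2]
step 3: w=[0.1667, 0.1667, 0.1667, 0.1667, 0.1667, 0.1667]  mean=2.1300  Neff=6.0000  idx=[0, 1, 2, 3, 4, 5]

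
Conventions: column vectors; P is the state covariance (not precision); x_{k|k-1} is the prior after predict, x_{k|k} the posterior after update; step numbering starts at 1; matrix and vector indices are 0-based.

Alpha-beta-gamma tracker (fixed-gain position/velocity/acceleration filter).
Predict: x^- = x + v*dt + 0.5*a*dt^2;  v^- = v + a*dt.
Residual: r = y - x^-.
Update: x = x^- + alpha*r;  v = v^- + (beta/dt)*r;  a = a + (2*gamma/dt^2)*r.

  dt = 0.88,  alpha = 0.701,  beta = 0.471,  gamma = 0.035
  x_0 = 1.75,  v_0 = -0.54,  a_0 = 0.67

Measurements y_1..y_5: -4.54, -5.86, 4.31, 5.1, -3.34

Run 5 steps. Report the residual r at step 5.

resid = -13.3457

step 1: x_pred=1.5342  r=-6.0742  x^+=-2.7238  v^+=-3.2015  a^+=0.1209
step 2: x_pred=-5.4943  r=-0.3657  x^+=-5.7507  v^+=-3.2908  a^+=0.0879
step 3: x_pred=-8.6125  r=12.9225  x^+=0.4462  v^+=3.7030  a^+=1.2560
step 4: x_pred=4.1911  r=0.9089  x^+=4.8282  v^+=5.2947  a^+=1.3381
step 5: x_pred=10.0057  r=-13.3457  x^+=0.6504  v^+=-0.6707  a^+=0.1318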